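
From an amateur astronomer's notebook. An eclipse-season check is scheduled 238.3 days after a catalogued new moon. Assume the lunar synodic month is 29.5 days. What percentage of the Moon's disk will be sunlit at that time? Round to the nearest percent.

Reduce mod P: 238.3 − 8×29.5 = 2.30 d into the current lunation.
Elongation θ = 360° × 2.30/29.5 ≈ 28.1°.
cos 28.1° = 0.882, so f = (1 − 0.882)/2 = 0.059, so 6%.

6%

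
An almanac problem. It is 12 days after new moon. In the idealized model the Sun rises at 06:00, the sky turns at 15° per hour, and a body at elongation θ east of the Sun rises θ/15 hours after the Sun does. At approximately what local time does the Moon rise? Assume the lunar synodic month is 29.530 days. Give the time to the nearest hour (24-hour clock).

16:00

Phase angle: θ = 360°·(12 d)/(29.530 d) = 146.3°.
At 15° of sky rotation per hour, 146.3° corresponds to a 9.75 h lag.
06:00 + 9.75 h ≈ 15:45 → 16:00 to the nearest hour.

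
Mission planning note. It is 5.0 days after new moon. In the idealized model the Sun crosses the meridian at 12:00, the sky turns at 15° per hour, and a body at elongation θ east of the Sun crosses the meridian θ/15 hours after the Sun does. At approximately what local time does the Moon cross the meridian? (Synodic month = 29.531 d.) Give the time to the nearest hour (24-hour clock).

The Moon has covered 5.0/29.531 of its cycle, so θ ≈ 360° × 5.0/29.531 = 61.0°.
At 15° of sky rotation per hour, 61.0° corresponds to a 4.06 h lag.
12:00 + 4.06 h ≈ 16:04 → 16:00 to the nearest hour.

16:00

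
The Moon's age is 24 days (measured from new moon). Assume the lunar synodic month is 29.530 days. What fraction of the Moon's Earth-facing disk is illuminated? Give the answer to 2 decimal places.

The Moon has covered 24/29.530 of its cycle, so θ ≈ 360° × 24/29.530 = 292.6°.
Illuminated fraction = (1 − cos 292.6°)/2 = (1 − 0.384)/2 ≈ 0.308.

0.31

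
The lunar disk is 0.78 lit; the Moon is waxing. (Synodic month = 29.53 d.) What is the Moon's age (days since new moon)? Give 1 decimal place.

From f = (1 − cos θ)/2: cos θ = 1 − 2×0.78 = -0.560; arccos → 124.1°.
The Moon is waxing (0°–180°), so θ = 124.1° directly.
Age = 29.53 × 124.1°/360° ≈ 10.18 days.

10.2 days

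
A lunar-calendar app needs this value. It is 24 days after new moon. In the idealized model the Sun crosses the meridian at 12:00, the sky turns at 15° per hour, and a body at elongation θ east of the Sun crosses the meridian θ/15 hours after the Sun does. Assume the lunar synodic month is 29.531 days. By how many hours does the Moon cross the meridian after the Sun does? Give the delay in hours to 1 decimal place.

19.5 h

The Moon has covered 24/29.531 of its cycle, so θ ≈ 360° × 24/29.531 = 292.6°.
Delay after the Sun = 292.6° / (15°/h) ≈ 19.50 h.
So the Moon crosses the meridian 19.50 h after the Sun.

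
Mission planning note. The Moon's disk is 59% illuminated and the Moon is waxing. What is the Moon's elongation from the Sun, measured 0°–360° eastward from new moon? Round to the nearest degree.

100°

cos θ = 1 − 2f = -0.180, giving a principal value of 100.4°.
The Moon is waxing (0°–180°), so θ = 100.4° directly.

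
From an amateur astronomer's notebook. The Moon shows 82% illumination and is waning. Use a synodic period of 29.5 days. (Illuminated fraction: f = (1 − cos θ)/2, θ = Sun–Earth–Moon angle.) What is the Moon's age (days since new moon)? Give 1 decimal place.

18.9 days

cos θ = 1 − 2f = -0.640, giving a principal value of 129.8°.
Waning ⇒ past full, so θ = 360° − 129.8° = 230.2°.
Age = 29.5 × 230.2°/360° ≈ 18.86 days.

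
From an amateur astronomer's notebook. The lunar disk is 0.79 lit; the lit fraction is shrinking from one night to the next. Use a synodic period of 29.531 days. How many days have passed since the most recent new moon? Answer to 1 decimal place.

cos θ = 1 − 2f = -0.580, giving a principal value of 125.5°.
A waning Moon lies in 180°–360°, so θ = 360° − 125.5° = 234.5°.
At 360°/29.531 d per day, 234.5° corresponds to 19.24 days.

19.2 days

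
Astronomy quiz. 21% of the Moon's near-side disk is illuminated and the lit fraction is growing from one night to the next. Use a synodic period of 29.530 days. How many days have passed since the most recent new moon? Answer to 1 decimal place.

4.5 days

Invert f = (1 − cos θ)/2 to get cos θ = 1 − 2(0.21) = 0.580, hence θ₀ = arccos 0.580 = 54.5°.
Waxing ⇒ before full, so θ = 54.5°.
Age = 29.530 × 54.5°/360° ≈ 4.47 days.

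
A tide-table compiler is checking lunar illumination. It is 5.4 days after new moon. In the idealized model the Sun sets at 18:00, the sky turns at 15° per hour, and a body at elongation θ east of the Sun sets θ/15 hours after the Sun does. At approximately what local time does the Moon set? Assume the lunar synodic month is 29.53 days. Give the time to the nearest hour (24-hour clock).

The Moon has covered 5.4/29.53 of its cycle, so θ ≈ 360° × 5.4/29.53 = 65.8°.
Delay after the Sun = 65.8° / (15°/h) ≈ 4.39 h.
18:00 + 4.39 h ≈ 22:23 → 22:00 to the nearest hour.

22:00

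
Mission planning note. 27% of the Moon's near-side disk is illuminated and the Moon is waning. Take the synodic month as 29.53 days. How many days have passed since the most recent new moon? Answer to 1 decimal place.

24.4 days

From f = (1 − cos θ)/2: cos θ = 1 − 2×0.27 = 0.460; arccos → 62.6°.
A waning Moon lies in 180°–360°, so θ = 360° − 62.6° = 297.4°.
That fraction of the synodic month is 297.4/360 × 29.53 d ≈ 24.39 d.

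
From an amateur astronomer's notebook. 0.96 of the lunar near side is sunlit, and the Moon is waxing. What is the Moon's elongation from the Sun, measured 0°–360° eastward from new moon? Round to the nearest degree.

From f = (1 − cos θ)/2: cos θ = 1 − 2×0.96 = -0.920; arccos → 156.9°.
Before full moon the principal value applies: θ = 156.9°.

157°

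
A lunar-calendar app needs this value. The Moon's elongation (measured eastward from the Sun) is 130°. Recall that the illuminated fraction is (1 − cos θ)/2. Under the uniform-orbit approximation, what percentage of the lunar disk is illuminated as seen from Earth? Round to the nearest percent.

f = (1 − cos 130°)/2 = (1 − (-0.643))/2 ≈ 0.821, i.e. 82%.

82%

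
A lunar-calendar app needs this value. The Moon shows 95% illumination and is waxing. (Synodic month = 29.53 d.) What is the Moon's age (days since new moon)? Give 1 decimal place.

12.6 days

cos θ = 1 − 2f = -0.900, giving a principal value of 154.2°.
The Moon is waxing (0°–180°), so θ = 154.2° directly.
Age = 29.53 × 154.2°/360° ≈ 12.65 days.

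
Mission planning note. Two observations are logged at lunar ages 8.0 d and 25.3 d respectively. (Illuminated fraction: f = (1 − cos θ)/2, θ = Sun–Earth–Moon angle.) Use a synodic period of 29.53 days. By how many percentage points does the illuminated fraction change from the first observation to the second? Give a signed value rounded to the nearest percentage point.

-38 pp

First observation: θ = 360°·8.0/29.53 = 97.5°, so f = 0.566.
Second observation: θ = 308.4°, f = 0.189.
Δf = 0.189 − 0.566 = -0.376, i.e. -38 pp.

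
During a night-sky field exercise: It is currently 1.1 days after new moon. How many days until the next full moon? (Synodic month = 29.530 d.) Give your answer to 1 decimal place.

Full moon is 0.5 of the way through the cycle: age 0.5 × 29.530 = 14.765 d.
So 13.665 days remain (14.765 − 1.1).

13.7 days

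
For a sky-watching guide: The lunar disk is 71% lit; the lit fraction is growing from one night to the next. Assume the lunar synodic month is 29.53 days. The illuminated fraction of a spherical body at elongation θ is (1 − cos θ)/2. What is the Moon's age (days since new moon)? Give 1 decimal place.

9.4 days

From f = (1 − cos θ)/2: cos θ = 1 − 2×0.71 = -0.420; arccos → 114.8°.
The Moon is waxing (0°–180°), so θ = 114.8° directly.
At 360°/29.53 d per day, 114.8° corresponds to 9.42 days.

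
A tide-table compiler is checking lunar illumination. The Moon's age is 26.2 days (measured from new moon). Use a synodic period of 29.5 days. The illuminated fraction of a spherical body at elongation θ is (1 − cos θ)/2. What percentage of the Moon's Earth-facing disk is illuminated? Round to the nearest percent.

12%

The Moon has covered 26.2/29.5 of its cycle, so θ ≈ 360° × 26.2/29.5 = 319.7°.
Illuminated fraction = (1 − cos 319.7°)/2 = (1 − 0.763)/2 ≈ 0.119, so 12%.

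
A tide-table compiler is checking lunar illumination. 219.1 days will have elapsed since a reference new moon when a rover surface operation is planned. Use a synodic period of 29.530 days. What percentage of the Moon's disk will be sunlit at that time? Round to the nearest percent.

94%

219.1/29.530 = 7.420 lunations, so 7 complete cycles and 12.39 d into the next.
The Moon has covered 12.39/29.530 of its cycle, so θ ≈ 360° × 12.39/29.530 = 151.0°.
Illuminated fraction = (1 − cos 151.0°)/2 = (1 − (-0.875))/2 ≈ 0.938, so 94%.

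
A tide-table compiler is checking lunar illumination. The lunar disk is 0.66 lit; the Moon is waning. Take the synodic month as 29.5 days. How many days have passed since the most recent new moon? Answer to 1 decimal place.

From f = (1 − cos θ)/2: cos θ = 1 − 2×0.66 = -0.320; arccos → 108.7°.
Waning ⇒ past full, so θ = 360° − 108.7° = 251.3°.
That fraction of the synodic month is 251.3/360 × 29.5 d ≈ 20.60 d.

20.6 days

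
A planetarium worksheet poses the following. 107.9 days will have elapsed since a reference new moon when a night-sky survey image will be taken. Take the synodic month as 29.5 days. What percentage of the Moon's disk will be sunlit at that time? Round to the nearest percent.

107.9/29.5 = 3.658 lunations, so 3 complete cycles and 19.40 d into the next.
The Moon has covered 19.40/29.5 of its cycle, so θ ≈ 360° × 19.40/29.5 = 236.7°.
With cos θ = (-0.548), the lit fraction is (1 − (-0.548))/2 ≈ 0.774, so 77%.

77%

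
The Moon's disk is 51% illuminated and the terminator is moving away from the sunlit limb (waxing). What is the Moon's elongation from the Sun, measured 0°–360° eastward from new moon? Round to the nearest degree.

Invert f = (1 − cos θ)/2 to get cos θ = 1 − 2(0.51) = -0.020, hence θ₀ = arccos -0.020 = 91.1°.
Waxing ⇒ before full, so θ = 91.1°.

91°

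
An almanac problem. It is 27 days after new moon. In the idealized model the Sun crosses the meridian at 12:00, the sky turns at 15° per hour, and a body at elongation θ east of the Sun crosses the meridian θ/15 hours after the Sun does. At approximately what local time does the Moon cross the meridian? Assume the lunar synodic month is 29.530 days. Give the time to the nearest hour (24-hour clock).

10:00

The Moon has covered 27/29.530 of its cycle, so θ ≈ 360° × 27/29.530 = 329.2°.
At 15° of sky rotation per hour, 329.2° corresponds to a 21.94 h lag.
12:00 + 21.94 h ≈ 09:57 → 10:00 to the nearest hour.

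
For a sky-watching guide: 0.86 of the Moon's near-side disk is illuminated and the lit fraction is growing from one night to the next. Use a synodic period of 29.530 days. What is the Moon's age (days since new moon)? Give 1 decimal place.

From f = (1 − cos θ)/2: cos θ = 1 − 2×0.86 = -0.720; arccos → 136.1°.
Before full moon the principal value applies: θ = 136.1°.
Age = 29.530 × 136.1°/360° ≈ 11.16 days.

11.2 days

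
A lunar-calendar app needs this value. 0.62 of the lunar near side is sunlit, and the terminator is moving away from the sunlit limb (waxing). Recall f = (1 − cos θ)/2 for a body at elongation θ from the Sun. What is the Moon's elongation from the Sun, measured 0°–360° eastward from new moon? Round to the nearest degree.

104°

Invert f = (1 − cos θ)/2 to get cos θ = 1 − 2(0.62) = -0.240, hence θ₀ = arccos -0.240 = 103.9°.
The Moon is waxing (0°–180°), so θ = 103.9° directly.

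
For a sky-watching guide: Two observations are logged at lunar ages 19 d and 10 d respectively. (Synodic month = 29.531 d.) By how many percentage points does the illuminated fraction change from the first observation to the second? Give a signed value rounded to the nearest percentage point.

-5 pp

θ₁ = 360° × 19/29.531 = 231.6°, f₁ = (1 − cos θ₁)/2 = 0.810.
θ₂ = 360° × 10/29.531 = 121.9°, f₂ = (1 − cos θ₂)/2 = 0.764.
Change = f₂ − f₁ = -0.046 → -5 percentage points.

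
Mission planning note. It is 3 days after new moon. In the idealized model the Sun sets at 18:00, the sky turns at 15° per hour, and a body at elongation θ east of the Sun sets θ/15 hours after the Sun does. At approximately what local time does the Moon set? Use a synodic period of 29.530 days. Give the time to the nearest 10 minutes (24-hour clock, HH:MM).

Elongation θ = 360° × 3/29.530 ≈ 36.6°.
The Moon trails the Sun by θ/15 = 36.6/15 ≈ 2.44 hours.
18:00 + 2.438 h ≈ 20:26 → 20:30 to the nearest ten minutes.

20:30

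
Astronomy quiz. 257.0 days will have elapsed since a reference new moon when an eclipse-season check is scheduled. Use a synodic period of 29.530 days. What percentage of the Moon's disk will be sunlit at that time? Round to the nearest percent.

65%

Reduce mod P: 257.0 − 8×29.530 = 20.76 d into the current lunation.
Elongation θ = 360° × 20.76/29.530 ≈ 253.1°.
With cos θ = (-0.291), the lit fraction is (1 − (-0.291))/2 ≈ 0.645, so 65%.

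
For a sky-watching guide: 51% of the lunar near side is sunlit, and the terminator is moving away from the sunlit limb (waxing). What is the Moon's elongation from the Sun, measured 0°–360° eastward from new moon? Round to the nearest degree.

Invert f = (1 − cos θ)/2 to get cos θ = 1 − 2(0.51) = -0.020, hence θ₀ = arccos -0.020 = 91.1°.
Waxing ⇒ before full, so θ = 91.1°.

91°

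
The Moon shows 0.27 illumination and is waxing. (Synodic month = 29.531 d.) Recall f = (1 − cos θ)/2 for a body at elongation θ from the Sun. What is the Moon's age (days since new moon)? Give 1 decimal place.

5.1 days

Invert f = (1 − cos θ)/2 to get cos θ = 1 − 2(0.27) = 0.460, hence θ₀ = arccos 0.460 = 62.6°.
Waxing ⇒ before full, so θ = 62.6°.
Age = 29.531 × 62.6°/360° ≈ 5.14 days.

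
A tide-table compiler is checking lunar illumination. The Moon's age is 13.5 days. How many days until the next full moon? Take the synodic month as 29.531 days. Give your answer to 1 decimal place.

1.3 days

Full moon is 0.5 of the way through the cycle: age 0.5 × 29.531 = 14.765 d.
So 1.265 days remain (14.765 − 13.5).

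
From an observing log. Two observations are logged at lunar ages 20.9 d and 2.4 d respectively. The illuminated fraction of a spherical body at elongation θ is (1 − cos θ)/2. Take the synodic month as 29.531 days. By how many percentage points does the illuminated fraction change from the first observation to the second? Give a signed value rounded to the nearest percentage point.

-57 pp

First observation: θ = 360°·20.9/29.531 = 254.8°, so f = 0.631.
Second observation: θ = 29.3°, f = 0.064.
Δf = 0.064 − 0.631 = -0.567, i.e. -57 pp.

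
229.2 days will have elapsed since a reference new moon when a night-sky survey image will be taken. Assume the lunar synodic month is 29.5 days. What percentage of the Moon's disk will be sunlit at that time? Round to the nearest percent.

229.2/29.5 = 7.769 lunations, so 7 complete cycles and 22.70 d into the next.
Elongation θ = 360° × 22.70/29.5 ≈ 277.0°.
With cos θ = 0.122, the lit fraction is (1 − 0.122)/2 ≈ 0.439, so 44%.

44%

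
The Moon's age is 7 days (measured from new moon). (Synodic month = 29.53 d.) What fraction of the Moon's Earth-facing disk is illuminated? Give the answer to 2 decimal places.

Elongation θ = 360° × 7/29.53 ≈ 85.3°.
cos 85.3° = 0.081, so f = (1 − 0.081)/2 = 0.459.

0.46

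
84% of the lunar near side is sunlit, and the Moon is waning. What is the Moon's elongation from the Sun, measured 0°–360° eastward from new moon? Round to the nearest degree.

227°

cos θ = 1 − 2f = -0.680, giving a principal value of 132.8°.
A waning Moon lies in 180°–360°, so θ = 360° − 132.8° = 227.2°.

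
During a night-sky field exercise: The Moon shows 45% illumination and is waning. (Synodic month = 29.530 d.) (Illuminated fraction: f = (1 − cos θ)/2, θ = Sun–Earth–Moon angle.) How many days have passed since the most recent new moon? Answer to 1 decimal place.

22.6 days

From f = (1 − cos θ)/2: cos θ = 1 − 2×0.45 = 0.100; arccos → 84.3°.
Since the Moon is past full (waning), take the reflex angle: θ = 360° − 84.3° = 275.7°.
That fraction of the synodic month is 275.7/360 × 29.530 d ≈ 22.62 d.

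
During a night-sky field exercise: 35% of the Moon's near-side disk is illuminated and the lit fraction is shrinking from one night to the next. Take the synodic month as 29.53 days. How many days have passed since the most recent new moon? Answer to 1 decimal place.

cos θ = 1 − 2f = 0.300, giving a principal value of 72.5°.
Since the Moon is past full (waning), take the reflex angle: θ = 360° − 72.5° = 287.5°.
Age = 29.53 × 287.5°/360° ≈ 23.58 days.

23.6 days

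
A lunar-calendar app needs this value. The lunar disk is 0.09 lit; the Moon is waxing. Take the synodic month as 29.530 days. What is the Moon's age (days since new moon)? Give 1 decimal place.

Invert f = (1 − cos θ)/2 to get cos θ = 1 − 2(0.09) = 0.820, hence θ₀ = arccos 0.820 = 34.9°.
Before full moon the principal value applies: θ = 34.9°.
Age = 29.530 × 34.9°/360° ≈ 2.86 days.

2.9 days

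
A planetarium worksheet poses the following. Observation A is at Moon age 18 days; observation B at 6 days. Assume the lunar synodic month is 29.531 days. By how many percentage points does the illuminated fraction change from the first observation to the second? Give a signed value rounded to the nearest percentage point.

θ₁ = 360° × 18/29.531 = 219.4°, f₁ = (1 − cos θ₁)/2 = 0.886.
θ₂ = 360° × 6/29.531 = 73.1°, f₂ = (1 − cos θ₂)/2 = 0.355.
Change = f₂ − f₁ = -0.531 → -53 percentage points.

-53 pp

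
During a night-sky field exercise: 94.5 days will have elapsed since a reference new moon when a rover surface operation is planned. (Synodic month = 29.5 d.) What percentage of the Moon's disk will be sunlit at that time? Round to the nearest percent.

Reduce mod P: 94.5 − 3×29.5 = 6.00 d into the current lunation.
Phase angle: θ = 360°·(6.00 d)/(29.5 d) = 73.2°.
cos 73.2° = 0.289, so f = (1 − 0.289)/2 = 0.356, so 36%.

36%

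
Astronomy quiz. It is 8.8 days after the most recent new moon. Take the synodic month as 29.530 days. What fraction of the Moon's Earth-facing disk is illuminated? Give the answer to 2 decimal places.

0.65

Phase angle: θ = 360°·(8.8 d)/(29.530 d) = 107.3°.
Illuminated fraction = (1 − cos 107.3°)/2 = (1 − (-0.297))/2 ≈ 0.649.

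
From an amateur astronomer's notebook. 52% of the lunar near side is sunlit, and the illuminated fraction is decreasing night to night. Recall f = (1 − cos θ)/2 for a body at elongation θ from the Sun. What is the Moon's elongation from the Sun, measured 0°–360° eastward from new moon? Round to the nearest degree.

268°

From f = (1 − cos θ)/2: cos θ = 1 − 2×0.52 = -0.040; arccos → 92.3°.
A waning Moon lies in 180°–360°, so θ = 360° − 92.3° = 267.7°.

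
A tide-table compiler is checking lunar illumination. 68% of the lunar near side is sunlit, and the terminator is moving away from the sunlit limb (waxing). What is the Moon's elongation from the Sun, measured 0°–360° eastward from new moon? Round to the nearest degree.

Invert f = (1 − cos θ)/2 to get cos θ = 1 − 2(0.68) = -0.360, hence θ₀ = arccos -0.360 = 111.1°.
The Moon is waxing (0°–180°), so θ = 111.1° directly.

111°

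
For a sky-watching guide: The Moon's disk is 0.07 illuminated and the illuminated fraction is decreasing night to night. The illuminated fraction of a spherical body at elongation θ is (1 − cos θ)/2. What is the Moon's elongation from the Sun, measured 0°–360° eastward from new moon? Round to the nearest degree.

329°

cos θ = 1 − 2f = 0.860, giving a principal value of 30.7°.
Since the Moon is past full (waning), take the reflex angle: θ = 360° − 30.7° = 329.3°.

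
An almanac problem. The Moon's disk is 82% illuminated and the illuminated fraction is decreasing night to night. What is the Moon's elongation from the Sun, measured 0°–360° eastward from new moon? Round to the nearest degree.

Invert f = (1 − cos θ)/2 to get cos θ = 1 − 2(0.82) = -0.640, hence θ₀ = arccos -0.640 = 129.8°.
A waning Moon lies in 180°–360°, so θ = 360° − 129.8° = 230.2°.

230°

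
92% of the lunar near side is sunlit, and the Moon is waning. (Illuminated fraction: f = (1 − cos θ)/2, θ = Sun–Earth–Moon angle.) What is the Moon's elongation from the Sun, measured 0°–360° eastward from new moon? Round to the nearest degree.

213°

From f = (1 − cos θ)/2: cos θ = 1 − 2×0.92 = -0.840; arccos → 147.1°.
Since the Moon is past full (waning), take the reflex angle: θ = 360° − 147.1° = 212.9°.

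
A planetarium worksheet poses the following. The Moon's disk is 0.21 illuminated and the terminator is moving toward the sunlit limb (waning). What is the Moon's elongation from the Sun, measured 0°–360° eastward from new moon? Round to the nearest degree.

305°

From f = (1 − cos θ)/2: cos θ = 1 − 2×0.21 = 0.580; arccos → 54.5°.
A waning Moon lies in 180°–360°, so θ = 360° − 54.5° = 305.5°.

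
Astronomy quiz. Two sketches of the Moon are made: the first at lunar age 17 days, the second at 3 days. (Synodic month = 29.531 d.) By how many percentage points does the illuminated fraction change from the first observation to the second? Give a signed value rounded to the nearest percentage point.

First observation: θ = 360°·17/29.531 = 207.2°, so f = 0.945.
Second observation: θ = 36.6°, f = 0.098.
Δf = 0.098 − 0.945 = -0.846, i.e. -85 pp.

-85 percentage points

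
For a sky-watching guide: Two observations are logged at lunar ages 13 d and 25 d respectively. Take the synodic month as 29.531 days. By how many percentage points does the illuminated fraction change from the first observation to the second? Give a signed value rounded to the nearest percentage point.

-75 percentage points

θ₁ = 360° × 13/29.531 = 158.5°, f₁ = (1 − cos θ₁)/2 = 0.965.
θ₂ = 360° × 25/29.531 = 304.8°, f₂ = (1 − cos θ₂)/2 = 0.215.
Change = f₂ − f₁ = -0.750 → -75 percentage points.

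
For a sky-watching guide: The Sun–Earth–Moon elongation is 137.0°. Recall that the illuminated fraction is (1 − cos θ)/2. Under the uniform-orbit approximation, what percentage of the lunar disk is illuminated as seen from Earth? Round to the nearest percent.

87%

Half-versine of 137.0°: (1 − (-0.731))/2 = 0.866, i.e. 87%.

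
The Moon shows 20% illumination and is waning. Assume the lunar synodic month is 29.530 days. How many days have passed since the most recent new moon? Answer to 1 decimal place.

Invert f = (1 − cos θ)/2 to get cos θ = 1 − 2(0.20) = 0.600, hence θ₀ = arccos 0.600 = 53.1°.
Since the Moon is past full (waning), take the reflex angle: θ = 360° − 53.1° = 306.9°.
At 360°/29.530 d per day, 306.9° corresponds to 25.17 days.

25.2 days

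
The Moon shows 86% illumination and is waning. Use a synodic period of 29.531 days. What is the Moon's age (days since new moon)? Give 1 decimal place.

Invert f = (1 − cos θ)/2 to get cos θ = 1 − 2(0.86) = -0.720, hence θ₀ = arccos -0.720 = 136.1°.
A waning Moon lies in 180°–360°, so θ = 360° − 136.1° = 223.9°.
At 360°/29.531 d per day, 223.9° corresponds to 18.37 days.

18.4 days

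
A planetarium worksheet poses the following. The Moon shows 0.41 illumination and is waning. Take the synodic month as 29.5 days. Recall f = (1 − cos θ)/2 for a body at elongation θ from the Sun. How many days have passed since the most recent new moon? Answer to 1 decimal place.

23.0 days

From f = (1 − cos θ)/2: cos θ = 1 − 2×0.41 = 0.180; arccos → 79.6°.
A waning Moon lies in 180°–360°, so θ = 360° − 79.6° = 280.4°.
That fraction of the synodic month is 280.4/360 × 29.5 d ≈ 22.97 d.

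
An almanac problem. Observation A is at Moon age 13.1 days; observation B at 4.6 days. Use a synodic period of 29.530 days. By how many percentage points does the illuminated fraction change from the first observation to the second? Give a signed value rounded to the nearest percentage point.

First observation: θ = 360°·13.1/29.530 = 159.7°, so f = 0.969.
Second observation: θ = 56.1°, f = 0.221.
Δf = 0.221 − 0.969 = -0.748, i.e. -75 pp.

-75 pp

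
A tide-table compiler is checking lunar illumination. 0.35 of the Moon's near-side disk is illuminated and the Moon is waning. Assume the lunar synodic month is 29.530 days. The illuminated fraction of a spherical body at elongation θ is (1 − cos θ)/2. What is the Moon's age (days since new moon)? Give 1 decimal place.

Invert f = (1 − cos θ)/2 to get cos θ = 1 − 2(0.35) = 0.300, hence θ₀ = arccos 0.300 = 72.5°.
Since the Moon is past full (waning), take the reflex angle: θ = 360° − 72.5° = 287.5°.
Age = 29.530 × 287.5°/360° ≈ 23.58 days.

23.6 days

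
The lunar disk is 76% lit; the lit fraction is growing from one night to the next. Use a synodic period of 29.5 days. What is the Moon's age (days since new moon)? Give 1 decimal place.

9.9 days

From f = (1 − cos θ)/2: cos θ = 1 − 2×0.76 = -0.520; arccos → 121.3°.
Waxing ⇒ before full, so θ = 121.3°.
At 360°/29.5 d per day, 121.3° corresponds to 9.94 days.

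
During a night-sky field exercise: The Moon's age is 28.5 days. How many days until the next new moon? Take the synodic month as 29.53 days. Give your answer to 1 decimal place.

1.0 days

One full lunation from the last new moon is 29.53 d; remaining = 29.53 − 28.5 = 1.030 d.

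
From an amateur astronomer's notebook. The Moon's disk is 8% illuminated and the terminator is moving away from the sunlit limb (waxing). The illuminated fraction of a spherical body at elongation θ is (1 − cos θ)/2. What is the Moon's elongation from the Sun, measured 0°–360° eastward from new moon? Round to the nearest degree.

Invert f = (1 − cos θ)/2 to get cos θ = 1 − 2(0.08) = 0.840, hence θ₀ = arccos 0.840 = 32.9°.
The Moon is waxing (0°–180°), so θ = 32.9° directly.

33°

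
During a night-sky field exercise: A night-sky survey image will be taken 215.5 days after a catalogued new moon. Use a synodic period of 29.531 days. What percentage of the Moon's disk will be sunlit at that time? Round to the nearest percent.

215.5/29.531 = 7.297 lunations, so 7 complete cycles and 8.78 d into the next.
The Moon has covered 8.78/29.531 of its cycle, so θ ≈ 360° × 8.78/29.531 = 107.1°.
Illuminated fraction = (1 − cos 107.1°)/2 = (1 − (-0.294))/2 ≈ 0.647, so 65%.

65%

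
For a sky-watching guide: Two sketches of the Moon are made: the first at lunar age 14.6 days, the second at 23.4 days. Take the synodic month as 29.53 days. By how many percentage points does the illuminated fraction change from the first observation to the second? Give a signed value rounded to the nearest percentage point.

θ₁ = 360° × 14.6/29.53 = 178.0°, f₁ = (1 − cos θ₁)/2 = 1.000.
θ₂ = 360° × 23.4/29.53 = 285.3°, f₂ = (1 − cos θ₂)/2 = 0.368.
Change = f₂ − f₁ = -0.631 → -63 percentage points.

-63 pp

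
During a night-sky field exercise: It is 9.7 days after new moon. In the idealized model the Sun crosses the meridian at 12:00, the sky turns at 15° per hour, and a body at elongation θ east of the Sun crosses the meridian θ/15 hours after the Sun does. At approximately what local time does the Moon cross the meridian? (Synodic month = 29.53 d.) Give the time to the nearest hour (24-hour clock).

Phase angle: θ = 360°·(9.7 d)/(29.53 d) = 118.3°.
At 15° of sky rotation per hour, 118.3° corresponds to a 7.88 h lag.
12:00 + 7.88 h ≈ 19:53 → 20:00 to the nearest hour.

20:00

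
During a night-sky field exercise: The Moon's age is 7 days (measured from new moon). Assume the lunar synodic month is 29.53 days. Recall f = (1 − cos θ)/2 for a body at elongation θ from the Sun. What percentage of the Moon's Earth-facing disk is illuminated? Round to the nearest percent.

Phase angle: θ = 360°·(7 d)/(29.53 d) = 85.3°.
cos 85.3° = 0.081, so f = (1 − 0.081)/2 = 0.459, so 46%.

46%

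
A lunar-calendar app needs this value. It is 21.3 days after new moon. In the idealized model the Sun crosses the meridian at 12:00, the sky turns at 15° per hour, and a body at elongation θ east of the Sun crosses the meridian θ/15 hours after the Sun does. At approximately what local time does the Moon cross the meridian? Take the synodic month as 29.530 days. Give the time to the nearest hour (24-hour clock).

Phase angle: θ = 360°·(21.3 d)/(29.530 d) = 259.7°.
The Moon trails the Sun by θ/15 = 259.7/15 ≈ 17.31 hours.
12:00 + 17.31 h ≈ 05:19 → 05:00 to the nearest hour.

05:00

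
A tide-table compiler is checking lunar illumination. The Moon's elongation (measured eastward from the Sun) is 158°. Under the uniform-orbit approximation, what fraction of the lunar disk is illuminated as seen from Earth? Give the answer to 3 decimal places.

cos 158° = (-0.927), so f = (1 − (-0.927))/2 = 0.964.

0.964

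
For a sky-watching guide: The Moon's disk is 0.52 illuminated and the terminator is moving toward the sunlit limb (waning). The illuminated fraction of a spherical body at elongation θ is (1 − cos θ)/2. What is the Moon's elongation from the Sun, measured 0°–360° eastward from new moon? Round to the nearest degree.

268°

Invert f = (1 − cos θ)/2 to get cos θ = 1 − 2(0.52) = -0.040, hence θ₀ = arccos -0.040 = 92.3°.
Since the Moon is past full (waning), take the reflex angle: θ = 360° − 92.3° = 267.7°.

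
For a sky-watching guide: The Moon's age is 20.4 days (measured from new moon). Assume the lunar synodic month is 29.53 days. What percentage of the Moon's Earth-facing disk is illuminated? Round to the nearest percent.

Phase angle: θ = 360°·(20.4 d)/(29.53 d) = 248.7°.
With cos θ = (-0.363), the lit fraction is (1 − (-0.363))/2 ≈ 0.682, so 68%.

68%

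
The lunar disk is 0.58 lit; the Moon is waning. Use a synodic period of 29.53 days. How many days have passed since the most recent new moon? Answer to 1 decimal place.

21.4 days

From f = (1 − cos θ)/2: cos θ = 1 − 2×0.58 = -0.160; arccos → 99.2°.
Waning ⇒ past full, so θ = 360° − 99.2° = 260.8°.
Age = 29.53 × 260.8°/360° ≈ 21.39 days.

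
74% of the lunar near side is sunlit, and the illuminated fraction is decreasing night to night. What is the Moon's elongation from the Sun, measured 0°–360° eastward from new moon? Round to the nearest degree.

241°

Invert f = (1 − cos θ)/2 to get cos θ = 1 − 2(0.74) = -0.480, hence θ₀ = arccos -0.480 = 118.7°.
Since the Moon is past full (waning), take the reflex angle: θ = 360° − 118.7° = 241.3°.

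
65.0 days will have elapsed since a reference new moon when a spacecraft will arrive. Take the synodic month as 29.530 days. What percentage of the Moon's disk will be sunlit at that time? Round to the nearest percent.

35%

65.0 d spans 2 complete synodic months (2 × 29.530 = 59.06 d) plus 5.94 d.
Elongation θ = 360° × 5.94/29.530 ≈ 72.4°.
With cos θ = 0.302, the lit fraction is (1 − 0.302)/2 ≈ 0.349, so 35%.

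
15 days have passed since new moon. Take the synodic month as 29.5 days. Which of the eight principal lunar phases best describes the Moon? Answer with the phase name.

At 15/29.5 of the cycle, θ ≈ 183° — the full moon range.

full moon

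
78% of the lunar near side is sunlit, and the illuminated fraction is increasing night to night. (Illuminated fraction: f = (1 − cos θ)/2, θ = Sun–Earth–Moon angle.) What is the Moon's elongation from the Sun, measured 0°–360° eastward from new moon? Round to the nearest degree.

124°

cos θ = 1 − 2f = -0.560, giving a principal value of 124.1°.
Waxing ⇒ before full, so θ = 124.1°.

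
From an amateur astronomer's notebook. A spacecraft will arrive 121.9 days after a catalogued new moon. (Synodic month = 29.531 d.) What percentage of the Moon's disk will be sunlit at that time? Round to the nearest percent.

15%

121.9/29.531 = 4.128 lunations, so 4 complete cycles and 3.78 d into the next.
Phase angle: θ = 360°·(3.78 d)/(29.531 d) = 46.0°.
Illuminated fraction = (1 − cos 46.0°)/2 = (1 − 0.694)/2 ≈ 0.153, so 15%.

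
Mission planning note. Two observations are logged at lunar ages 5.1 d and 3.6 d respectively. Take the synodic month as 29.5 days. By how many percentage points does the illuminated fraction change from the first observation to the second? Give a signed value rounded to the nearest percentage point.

-13 pp

θ₁ = 360° × 5.1/29.5 = 62.2°, f₁ = (1 − cos θ₁)/2 = 0.267.
θ₂ = 360° × 3.6/29.5 = 43.9°, f₂ = (1 − cos θ₂)/2 = 0.140.
Change = f₂ − f₁ = -0.127 → -13 percentage points.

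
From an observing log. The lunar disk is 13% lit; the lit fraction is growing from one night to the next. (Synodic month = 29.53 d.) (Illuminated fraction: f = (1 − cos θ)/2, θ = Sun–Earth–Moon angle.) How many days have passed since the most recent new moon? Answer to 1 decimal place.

Invert f = (1 − cos θ)/2 to get cos θ = 1 − 2(0.13) = 0.740, hence θ₀ = arccos 0.740 = 42.3°.
Waxing ⇒ before full, so θ = 42.3°.
That fraction of the synodic month is 42.3/360 × 29.53 d ≈ 3.47 d.

3.5 days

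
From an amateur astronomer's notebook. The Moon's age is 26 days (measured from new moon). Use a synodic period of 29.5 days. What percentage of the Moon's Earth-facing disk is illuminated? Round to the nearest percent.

13%

Phase angle: θ = 360°·(26 d)/(29.5 d) = 317.3°.
With cos θ = 0.735, the lit fraction is (1 − 0.735)/2 ≈ 0.133, so 13%.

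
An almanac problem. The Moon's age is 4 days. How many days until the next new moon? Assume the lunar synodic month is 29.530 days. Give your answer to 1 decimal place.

The next new moon completes the synodic month: 29.530 − 4 = 25.530 days.

25.5 days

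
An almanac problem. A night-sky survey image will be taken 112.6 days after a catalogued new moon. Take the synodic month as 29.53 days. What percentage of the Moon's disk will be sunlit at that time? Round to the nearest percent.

31%

Reduce mod P: 112.6 − 3×29.53 = 24.01 d into the current lunation.
Phase angle: θ = 360°·(24.01 d)/(29.53 d) = 292.7°.
Illuminated fraction = (1 − cos 292.7°)/2 = (1 − 0.386)/2 ≈ 0.307, so 31%.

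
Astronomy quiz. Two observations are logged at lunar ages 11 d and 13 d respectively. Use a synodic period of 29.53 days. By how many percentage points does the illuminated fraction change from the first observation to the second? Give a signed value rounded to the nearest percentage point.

+12 percentage points

First observation: θ = 360°·11/29.53 = 134.1°, so f = 0.848.
Second observation: θ = 158.5°, f = 0.965.
Δf = 0.965 − 0.848 = +0.117, i.e. +12 pp.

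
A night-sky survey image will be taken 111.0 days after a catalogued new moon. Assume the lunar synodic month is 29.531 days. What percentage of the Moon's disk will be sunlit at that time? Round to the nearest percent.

111.0 d spans 3 complete synodic months (3 × 29.531 = 88.59 d) plus 22.41 d.
Phase angle: θ = 360°·(22.41 d)/(29.531 d) = 273.2°.
Illuminated fraction = (1 − cos 273.2°)/2 = (1 − 0.055)/2 ≈ 0.472, so 47%.

47%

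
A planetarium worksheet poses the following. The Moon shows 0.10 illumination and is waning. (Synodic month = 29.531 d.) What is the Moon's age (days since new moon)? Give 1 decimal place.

26.5 days

Invert f = (1 − cos θ)/2 to get cos θ = 1 − 2(0.10) = 0.800, hence θ₀ = arccos 0.800 = 36.9°.
Waning ⇒ past full, so θ = 360° − 36.9° = 323.1°.
That fraction of the synodic month is 323.1/360 × 29.531 d ≈ 26.51 d.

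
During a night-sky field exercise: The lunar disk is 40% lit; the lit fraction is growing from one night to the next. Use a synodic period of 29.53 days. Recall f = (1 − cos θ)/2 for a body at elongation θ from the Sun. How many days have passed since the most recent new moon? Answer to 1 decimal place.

From f = (1 − cos θ)/2: cos θ = 1 − 2×0.40 = 0.200; arccos → 78.5°.
Before full moon the principal value applies: θ = 78.5°.
That fraction of the synodic month is 78.5/360 × 29.53 d ≈ 6.44 d.

6.4 days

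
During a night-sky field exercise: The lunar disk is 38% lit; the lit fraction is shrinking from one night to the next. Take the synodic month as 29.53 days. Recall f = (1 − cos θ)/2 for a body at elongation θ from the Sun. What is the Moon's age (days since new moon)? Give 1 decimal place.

23.3 days

cos θ = 1 − 2f = 0.240, giving a principal value of 76.1°.
Since the Moon is past full (waning), take the reflex angle: θ = 360° − 76.1° = 283.9°.
Age = 29.53 × 283.9°/360° ≈ 23.29 days.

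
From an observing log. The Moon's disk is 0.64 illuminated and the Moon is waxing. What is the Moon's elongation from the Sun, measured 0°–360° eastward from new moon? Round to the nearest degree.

From f = (1 − cos θ)/2: cos θ = 1 − 2×0.64 = -0.280; arccos → 106.3°.
Before full moon the principal value applies: θ = 106.3°.

106°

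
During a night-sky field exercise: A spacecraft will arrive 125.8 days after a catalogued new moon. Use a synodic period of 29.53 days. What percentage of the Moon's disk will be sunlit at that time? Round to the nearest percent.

53%

125.8/29.53 = 4.260 lunations, so 4 complete cycles and 7.68 d into the next.
Phase angle: θ = 360°·(7.68 d)/(29.53 d) = 93.6°.
With cos θ = (-0.063), the lit fraction is (1 − (-0.063))/2 ≈ 0.532, so 53%.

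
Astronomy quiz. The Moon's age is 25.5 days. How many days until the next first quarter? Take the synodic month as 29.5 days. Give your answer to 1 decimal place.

First quarter is 0.25 of the way through the cycle: age 0.25 × 29.5 = 7.375 d.
Already past this cycle's first quarter; the next is at 7.375 + 29.5 = 36.875 d, so 36.875 − 25.5 = 11.375 days.

11.4 days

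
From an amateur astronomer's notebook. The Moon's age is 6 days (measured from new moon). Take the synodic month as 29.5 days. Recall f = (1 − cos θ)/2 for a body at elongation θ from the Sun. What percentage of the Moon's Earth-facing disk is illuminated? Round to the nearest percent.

The Moon has covered 6/29.5 of its cycle, so θ ≈ 360° × 6/29.5 = 73.2°.
With cos θ = 0.289, the lit fraction is (1 − 0.289)/2 ≈ 0.356, so 36%.

36%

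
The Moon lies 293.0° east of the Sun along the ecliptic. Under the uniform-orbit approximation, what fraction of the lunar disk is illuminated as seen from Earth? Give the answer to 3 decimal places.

0.305

Half-versine of 293.0°: (1 − 0.391)/2 = 0.305.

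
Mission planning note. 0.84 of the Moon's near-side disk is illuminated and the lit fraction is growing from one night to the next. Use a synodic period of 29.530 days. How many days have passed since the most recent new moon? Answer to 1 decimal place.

10.9 days

Invert f = (1 − cos θ)/2 to get cos θ = 1 − 2(0.84) = -0.680, hence θ₀ = arccos -0.680 = 132.8°.
Before full moon the principal value applies: θ = 132.8°.
At 360°/29.530 d per day, 132.8° corresponds to 10.90 days.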